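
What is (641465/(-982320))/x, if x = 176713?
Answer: -128293/34717742832 ≈ -3.6953e-6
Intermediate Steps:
(641465/(-982320))/x = (641465/(-982320))/176713 = (641465*(-1/982320))*(1/176713) = -128293/196464*1/176713 = -128293/34717742832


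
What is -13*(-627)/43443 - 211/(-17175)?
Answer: 16573322/82903725 ≈ 0.19991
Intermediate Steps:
-13*(-627)/43443 - 211/(-17175) = 8151*(1/43443) - 211*(-1/17175) = 2717/14481 + 211/17175 = 16573322/82903725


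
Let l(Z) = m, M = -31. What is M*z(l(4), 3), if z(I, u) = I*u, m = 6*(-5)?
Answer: 2790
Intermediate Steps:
m = -30
l(Z) = -30
M*z(l(4), 3) = -(-930)*3 = -31*(-90) = 2790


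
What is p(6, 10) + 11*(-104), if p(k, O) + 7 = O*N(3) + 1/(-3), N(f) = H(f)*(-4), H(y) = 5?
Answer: -4054/3 ≈ -1351.3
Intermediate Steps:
N(f) = -20 (N(f) = 5*(-4) = -20)
p(k, O) = -22/3 - 20*O (p(k, O) = -7 + (O*(-20) + 1/(-3)) = -7 + (-20*O + 1*(-1/3)) = -7 + (-20*O - 1/3) = -7 + (-1/3 - 20*O) = -22/3 - 20*O)
p(6, 10) + 11*(-104) = (-22/3 - 20*10) + 11*(-104) = (-22/3 - 200) - 1144 = -622/3 - 1144 = -4054/3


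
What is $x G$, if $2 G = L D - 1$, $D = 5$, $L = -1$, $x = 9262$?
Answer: $-27786$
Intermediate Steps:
$G = -3$ ($G = \frac{\left(-1\right) 5 - 1}{2} = \frac{-5 - 1}{2} = \frac{1}{2} \left(-6\right) = -3$)
$x G = 9262 \left(-3\right) = -27786$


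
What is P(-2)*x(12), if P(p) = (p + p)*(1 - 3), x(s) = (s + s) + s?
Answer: 288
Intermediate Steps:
x(s) = 3*s (x(s) = 2*s + s = 3*s)
P(p) = -4*p (P(p) = (2*p)*(-2) = -4*p)
P(-2)*x(12) = (-4*(-2))*(3*12) = 8*36 = 288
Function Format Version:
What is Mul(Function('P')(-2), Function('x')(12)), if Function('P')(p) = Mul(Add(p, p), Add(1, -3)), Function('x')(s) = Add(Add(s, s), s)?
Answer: 288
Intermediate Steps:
Function('x')(s) = Mul(3, s) (Function('x')(s) = Add(Mul(2, s), s) = Mul(3, s))
Function('P')(p) = Mul(-4, p) (Function('P')(p) = Mul(Mul(2, p), -2) = Mul(-4, p))
Mul(Function('P')(-2), Function('x')(12)) = Mul(Mul(-4, -2), Mul(3, 12)) = Mul(8, 36) = 288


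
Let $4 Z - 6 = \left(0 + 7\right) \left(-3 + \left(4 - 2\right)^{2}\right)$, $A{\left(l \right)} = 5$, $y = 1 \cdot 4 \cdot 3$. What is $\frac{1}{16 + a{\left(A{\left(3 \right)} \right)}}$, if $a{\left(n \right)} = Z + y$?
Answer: $\frac{4}{125} \approx 0.032$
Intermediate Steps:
$y = 12$ ($y = 4 \cdot 3 = 12$)
$Z = \frac{13}{4}$ ($Z = \frac{3}{2} + \frac{\left(0 + 7\right) \left(-3 + \left(4 - 2\right)^{2}\right)}{4} = \frac{3}{2} + \frac{7 \left(-3 + 2^{2}\right)}{4} = \frac{3}{2} + \frac{7 \left(-3 + 4\right)}{4} = \frac{3}{2} + \frac{7 \cdot 1}{4} = \frac{3}{2} + \frac{1}{4} \cdot 7 = \frac{3}{2} + \frac{7}{4} = \frac{13}{4} \approx 3.25$)
$a{\left(n \right)} = \frac{61}{4}$ ($a{\left(n \right)} = \frac{13}{4} + 12 = \frac{61}{4}$)
$\frac{1}{16 + a{\left(A{\left(3 \right)} \right)}} = \frac{1}{16 + \frac{61}{4}} = \frac{1}{\frac{125}{4}} = \frac{4}{125}$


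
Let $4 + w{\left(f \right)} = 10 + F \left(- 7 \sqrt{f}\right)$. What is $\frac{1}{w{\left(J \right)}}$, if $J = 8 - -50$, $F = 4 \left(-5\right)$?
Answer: $- \frac{3}{568382} + \frac{35 \sqrt{58}}{284191} \approx 0.00093265$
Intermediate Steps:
$F = -20$
$J = 58$ ($J = 8 + 50 = 58$)
$w{\left(f \right)} = 6 + 140 \sqrt{f}$ ($w{\left(f \right)} = -4 - \left(-10 + 20 \left(- 7 \sqrt{f}\right)\right) = -4 + \left(10 + 140 \sqrt{f}\right) = 6 + 140 \sqrt{f}$)
$\frac{1}{w{\left(J \right)}} = \frac{1}{6 + 140 \sqrt{58}}$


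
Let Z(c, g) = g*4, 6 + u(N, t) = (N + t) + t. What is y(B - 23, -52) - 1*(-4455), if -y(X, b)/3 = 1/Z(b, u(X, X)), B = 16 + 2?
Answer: 124741/28 ≈ 4455.0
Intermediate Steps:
B = 18
u(N, t) = -6 + N + 2*t (u(N, t) = -6 + ((N + t) + t) = -6 + (N + 2*t) = -6 + N + 2*t)
Z(c, g) = 4*g
y(X, b) = -3/(-24 + 12*X) (y(X, b) = -3*1/(4*(-6 + X + 2*X)) = -3*1/(4*(-6 + 3*X)) = -3/(-24 + 12*X))
y(B - 23, -52) - 1*(-4455) = -1/(-8 + 4*(18 - 23)) - 1*(-4455) = -1/(-8 + 4*(-5)) + 4455 = -1/(-8 - 20) + 4455 = -1/(-28) + 4455 = -1*(-1/28) + 4455 = 1/28 + 4455 = 124741/28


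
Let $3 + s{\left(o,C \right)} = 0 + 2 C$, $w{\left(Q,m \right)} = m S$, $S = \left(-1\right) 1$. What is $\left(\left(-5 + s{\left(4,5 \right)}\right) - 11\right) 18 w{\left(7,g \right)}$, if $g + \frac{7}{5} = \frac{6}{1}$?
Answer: $\frac{3726}{5} \approx 745.2$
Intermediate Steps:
$g = \frac{23}{5}$ ($g = - \frac{7}{5} + \frac{6}{1} = - \frac{7}{5} + 6 \cdot 1 = - \frac{7}{5} + 6 = \frac{23}{5} \approx 4.6$)
$S = -1$
$w{\left(Q,m \right)} = - m$ ($w{\left(Q,m \right)} = m \left(-1\right) = - m$)
$s{\left(o,C \right)} = -3 + 2 C$ ($s{\left(o,C \right)} = -3 + \left(0 + 2 C\right) = -3 + 2 C$)
$\left(\left(-5 + s{\left(4,5 \right)}\right) - 11\right) 18 w{\left(7,g \right)} = \left(\left(-5 + \left(-3 + 2 \cdot 5\right)\right) - 11\right) 18 \left(\left(-1\right) \frac{23}{5}\right) = \left(\left(-5 + \left(-3 + 10\right)\right) - 11\right) 18 \left(- \frac{23}{5}\right) = \left(\left(-5 + 7\right) - 11\right) 18 \left(- \frac{23}{5}\right) = \left(2 - 11\right) 18 \left(- \frac{23}{5}\right) = \left(-9\right) 18 \left(- \frac{23}{5}\right) = \left(-162\right) \left(- \frac{23}{5}\right) = \frac{3726}{5}$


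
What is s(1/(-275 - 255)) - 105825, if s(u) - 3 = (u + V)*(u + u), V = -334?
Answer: -14862522879/140450 ≈ -1.0582e+5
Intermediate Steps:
s(u) = 3 + 2*u*(-334 + u) (s(u) = 3 + (u - 334)*(u + u) = 3 + (-334 + u)*(2*u) = 3 + 2*u*(-334 + u))
s(1/(-275 - 255)) - 105825 = (3 - 668/(-275 - 255) + 2*(1/(-275 - 255))²) - 105825 = (3 - 668/(-530) + 2*(1/(-530))²) - 105825 = (3 - 668*(-1/530) + 2*(-1/530)²) - 105825 = (3 + 334/265 + 2*(1/280900)) - 105825 = (3 + 334/265 + 1/140450) - 105825 = 598371/140450 - 105825 = -14862522879/140450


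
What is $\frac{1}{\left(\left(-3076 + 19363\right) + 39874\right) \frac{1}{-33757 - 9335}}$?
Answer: $- \frac{6156}{8023} \approx -0.76729$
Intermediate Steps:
$\frac{1}{\left(\left(-3076 + 19363\right) + 39874\right) \frac{1}{-33757 - 9335}} = \frac{1}{\left(16287 + 39874\right) \frac{1}{-43092}} = \frac{1}{56161 \left(- \frac{1}{43092}\right)} = \frac{1}{- \frac{8023}{6156}} = - \frac{6156}{8023}$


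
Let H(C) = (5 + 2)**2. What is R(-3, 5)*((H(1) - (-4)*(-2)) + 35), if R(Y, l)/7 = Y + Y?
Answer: -3192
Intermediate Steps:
H(C) = 49 (H(C) = 7**2 = 49)
R(Y, l) = 14*Y (R(Y, l) = 7*(Y + Y) = 7*(2*Y) = 14*Y)
R(-3, 5)*((H(1) - (-4)*(-2)) + 35) = (14*(-3))*((49 - (-4)*(-2)) + 35) = -42*((49 - 1*8) + 35) = -42*((49 - 8) + 35) = -42*(41 + 35) = -42*76 = -3192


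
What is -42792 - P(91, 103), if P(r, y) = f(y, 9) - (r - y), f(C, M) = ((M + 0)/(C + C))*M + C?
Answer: -8838923/206 ≈ -42907.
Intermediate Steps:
f(C, M) = C + M²/(2*C) (f(C, M) = (M/((2*C)))*M + C = (M*(1/(2*C)))*M + C = (M/(2*C))*M + C = M²/(2*C) + C = C + M²/(2*C))
P(r, y) = -r + 2*y + 81/(2*y) (P(r, y) = (y + (½)*9²/y) - (r - y) = (y + (½)*81/y) + (y - r) = (y + 81/(2*y)) + (y - r) = -r + 2*y + 81/(2*y))
-42792 - P(91, 103) = -42792 - (-1*91 + 2*103 + (81/2)/103) = -42792 - (-91 + 206 + (81/2)*(1/103)) = -42792 - (-91 + 206 + 81/206) = -42792 - 1*23771/206 = -42792 - 23771/206 = -8838923/206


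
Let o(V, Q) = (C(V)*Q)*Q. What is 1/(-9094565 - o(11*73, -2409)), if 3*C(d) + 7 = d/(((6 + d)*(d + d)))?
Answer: 1618/7192379605 ≈ 2.2496e-7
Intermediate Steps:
C(d) = -7/3 + 1/(6*(6 + d)) (C(d) = -7/3 + (d/(((6 + d)*(d + d))))/3 = -7/3 + (d/(((6 + d)*(2*d))))/3 = -7/3 + (d/((2*d*(6 + d))))/3 = -7/3 + (d*(1/(2*d*(6 + d))))/3 = -7/3 + (1/(2*(6 + d)))/3 = -7/3 + 1/(6*(6 + d)))
o(V, Q) = Q²*(-83 - 14*V)/(6*(6 + V)) (o(V, Q) = (((-83 - 14*V)/(6*(6 + V)))*Q)*Q = (Q*(-83 - 14*V)/(6*(6 + V)))*Q = Q²*(-83 - 14*V)/(6*(6 + V)))
1/(-9094565 - o(11*73, -2409)) = 1/(-9094565 - (-2409)²*(-83 - 154*73)/(6*(6 + 11*73))) = 1/(-9094565 - 5803281*(-83 - 14*803)/(6*(6 + 803))) = 1/(-9094565 - 5803281*(-83 - 11242)/(6*809)) = 1/(-9094565 - 5803281*(-11325)/(6*809)) = 1/(-9094565 - 1*(-21907385775/1618)) = 1/(-9094565 + 21907385775/1618) = 1/(7192379605/1618) = 1618/7192379605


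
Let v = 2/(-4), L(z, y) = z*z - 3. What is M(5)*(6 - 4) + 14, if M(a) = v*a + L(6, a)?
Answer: 75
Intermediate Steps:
L(z, y) = -3 + z² (L(z, y) = z² - 3 = -3 + z²)
v = -½ (v = 2*(-¼) = -½ ≈ -0.50000)
M(a) = 33 - a/2 (M(a) = -a/2 + (-3 + 6²) = -a/2 + (-3 + 36) = -a/2 + 33 = 33 - a/2)
M(5)*(6 - 4) + 14 = (33 - ½*5)*(6 - 4) + 14 = (33 - 5/2)*2 + 14 = (61/2)*2 + 14 = 61 + 14 = 75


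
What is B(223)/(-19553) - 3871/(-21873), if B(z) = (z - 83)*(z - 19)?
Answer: -549003217/427682769 ≈ -1.2837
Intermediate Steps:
B(z) = (-83 + z)*(-19 + z)
B(223)/(-19553) - 3871/(-21873) = (1577 + 223² - 102*223)/(-19553) - 3871/(-21873) = (1577 + 49729 - 22746)*(-1/19553) - 3871*(-1/21873) = 28560*(-1/19553) + 3871/21873 = -28560/19553 + 3871/21873 = -549003217/427682769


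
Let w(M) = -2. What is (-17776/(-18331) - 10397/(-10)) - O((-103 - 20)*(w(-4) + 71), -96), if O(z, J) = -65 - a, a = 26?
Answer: 207446377/183310 ≈ 1131.7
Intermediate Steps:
O(z, J) = -91 (O(z, J) = -65 - 1*26 = -65 - 26 = -91)
(-17776/(-18331) - 10397/(-10)) - O((-103 - 20)*(w(-4) + 71), -96) = (-17776/(-18331) - 10397/(-10)) - 1*(-91) = (-17776*(-1/18331) - 10397*(-1/10)) + 91 = (17776/18331 + 10397/10) + 91 = 190765167/183310 + 91 = 207446377/183310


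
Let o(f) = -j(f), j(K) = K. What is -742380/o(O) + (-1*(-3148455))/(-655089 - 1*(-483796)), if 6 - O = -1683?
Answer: 40615585615/96437959 ≈ 421.16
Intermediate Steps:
O = 1689 (O = 6 - 1*(-1683) = 6 + 1683 = 1689)
o(f) = -f
-742380/o(O) + (-1*(-3148455))/(-655089 - 1*(-483796)) = -742380/((-1*1689)) + (-1*(-3148455))/(-655089 - 1*(-483796)) = -742380/(-1689) + 3148455/(-655089 + 483796) = -742380*(-1/1689) + 3148455/(-171293) = 247460/563 + 3148455*(-1/171293) = 247460/563 - 3148455/171293 = 40615585615/96437959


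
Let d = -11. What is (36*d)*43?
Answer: -17028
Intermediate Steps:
(36*d)*43 = (36*(-11))*43 = -396*43 = -17028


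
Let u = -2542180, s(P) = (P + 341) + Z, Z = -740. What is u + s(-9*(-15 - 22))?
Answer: -2542246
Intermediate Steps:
s(P) = -399 + P (s(P) = (P + 341) - 740 = (341 + P) - 740 = -399 + P)
u + s(-9*(-15 - 22)) = -2542180 + (-399 - 9*(-15 - 22)) = -2542180 + (-399 - 9*(-37)) = -2542180 + (-399 + 333) = -2542180 - 66 = -2542246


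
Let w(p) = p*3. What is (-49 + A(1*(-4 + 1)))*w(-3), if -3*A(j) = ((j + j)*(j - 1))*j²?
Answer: 1089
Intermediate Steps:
w(p) = 3*p
A(j) = -2*j³*(-1 + j)/3 (A(j) = -(j + j)*(j - 1)*j²/3 = -(2*j)*(-1 + j)*j²/3 = -2*j*(-1 + j)*j²/3 = -2*j³*(-1 + j)/3)
(-49 + A(1*(-4 + 1)))*w(-3) = (-49 + 2*(1*(-4 + 1))³*(1 - (-4 + 1))/3)*(3*(-3)) = (-49 + 2*(1*(-3))³*(1 - (-3))/3)*(-9) = (-49 + (⅔)*(-3)³*(1 - 1*(-3)))*(-9) = (-49 + (⅔)*(-27)*(1 + 3))*(-9) = (-49 + (⅔)*(-27)*4)*(-9) = (-49 - 72)*(-9) = -121*(-9) = 1089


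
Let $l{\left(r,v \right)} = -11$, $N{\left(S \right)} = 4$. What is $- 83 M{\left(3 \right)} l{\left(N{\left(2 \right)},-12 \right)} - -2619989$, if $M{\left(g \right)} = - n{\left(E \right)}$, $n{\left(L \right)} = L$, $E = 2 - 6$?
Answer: $2623641$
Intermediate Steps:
$E = -4$ ($E = 2 - 6 = -4$)
$M{\left(g \right)} = 4$ ($M{\left(g \right)} = \left(-1\right) \left(-4\right) = 4$)
$- 83 M{\left(3 \right)} l{\left(N{\left(2 \right)},-12 \right)} - -2619989 = \left(-83\right) 4 \left(-11\right) - -2619989 = \left(-332\right) \left(-11\right) + 2619989 = 3652 + 2619989 = 2623641$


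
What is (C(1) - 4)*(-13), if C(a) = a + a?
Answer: 26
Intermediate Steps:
C(a) = 2*a
(C(1) - 4)*(-13) = (2*1 - 4)*(-13) = (2 - 4)*(-13) = -2*(-13) = 26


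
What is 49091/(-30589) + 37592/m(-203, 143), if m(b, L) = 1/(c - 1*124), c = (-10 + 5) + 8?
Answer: -139138153339/30589 ≈ -4.5486e+6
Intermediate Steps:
c = 3 (c = -5 + 8 = 3)
m(b, L) = -1/121 (m(b, L) = 1/(3 - 1*124) = 1/(3 - 124) = 1/(-121) = -1/121)
49091/(-30589) + 37592/m(-203, 143) = 49091/(-30589) + 37592/(-1/121) = 49091*(-1/30589) + 37592*(-121) = -49091/30589 - 4548632 = -139138153339/30589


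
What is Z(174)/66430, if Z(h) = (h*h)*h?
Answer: 2634012/33215 ≈ 79.302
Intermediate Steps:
Z(h) = h³ (Z(h) = h²*h = h³)
Z(174)/66430 = 174³/66430 = 5268024*(1/66430) = 2634012/33215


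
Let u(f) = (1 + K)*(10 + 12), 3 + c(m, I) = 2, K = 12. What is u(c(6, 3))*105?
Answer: 30030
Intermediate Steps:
c(m, I) = -1 (c(m, I) = -3 + 2 = -1)
u(f) = 286 (u(f) = (1 + 12)*(10 + 12) = 13*22 = 286)
u(c(6, 3))*105 = 286*105 = 30030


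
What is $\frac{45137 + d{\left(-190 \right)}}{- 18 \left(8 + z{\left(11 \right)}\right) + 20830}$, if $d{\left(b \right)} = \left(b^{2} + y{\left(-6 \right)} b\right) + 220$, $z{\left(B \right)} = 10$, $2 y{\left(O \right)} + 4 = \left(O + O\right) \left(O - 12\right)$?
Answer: $\frac{61317}{20506} \approx 2.9902$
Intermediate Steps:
$y{\left(O \right)} = -2 + O \left(-12 + O\right)$ ($y{\left(O \right)} = -2 + \frac{\left(O + O\right) \left(O - 12\right)}{2} = -2 + \frac{2 O \left(-12 + O\right)}{2} = -2 + O \left(-12 + O\right)$)
$d{\left(b \right)} = 220 + b^{2} + 106 b$ ($d{\left(b \right)} = \left(b^{2} + \left(-2 + \left(-6\right)^{2} - -72\right) b\right) + 220 = \left(b^{2} + \left(-2 + 36 + 72\right) b\right) + 220 = \left(b^{2} + 106 b\right) + 220 = 220 + b^{2} + 106 b$)
$\frac{45137 + d{\left(-190 \right)}}{- 18 \left(8 + z{\left(11 \right)}\right) + 20830} = \frac{45137 + \left(220 + \left(-190\right)^{2} + 106 \left(-190\right)\right)}{- 18 \left(8 + 10\right) + 20830} = \frac{45137 + \left(220 + 36100 - 20140\right)}{\left(-18\right) 18 + 20830} = \frac{45137 + 16180}{-324 + 20830} = \frac{61317}{20506}$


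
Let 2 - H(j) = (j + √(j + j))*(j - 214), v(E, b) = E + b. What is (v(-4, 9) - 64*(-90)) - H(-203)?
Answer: 90414 - 417*I*√406 ≈ 90414.0 - 8402.3*I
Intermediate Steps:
H(j) = 2 - (-214 + j)*(j + √2*√j) (H(j) = 2 - (j + √(j + j))*(j - 214) = 2 - (j + √(2*j))*(-214 + j) = 2 - (j + √2*√j)*(-214 + j) = 2 - (-214 + j)*(j + √2*√j))
(v(-4, 9) - 64*(-90)) - H(-203) = ((-4 + 9) - 64*(-90)) - (2 - 1*(-203)² + 214*(-203) - √2*(-203)^(3/2) + 214*√2*√(-203)) = (5 + 5760) - (2 - 1*41209 - 43442 - √2*(-203*I*√203) + 214*√2*(I*√203)) = 5765 - (2 - 41209 - 43442 + 203*I*√406 + 214*I*√406) = 5765 - (-84649 + 417*I*√406) = 5765 + (84649 - 417*I*√406) = 90414 - 417*I*√406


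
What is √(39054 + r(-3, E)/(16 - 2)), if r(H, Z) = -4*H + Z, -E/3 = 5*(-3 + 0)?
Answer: 3*√850598/14 ≈ 197.63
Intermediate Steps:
E = 45 (E = -15*(-3 + 0) = -15*(-3) = -3*(-15) = 45)
r(H, Z) = Z - 4*H
√(39054 + r(-3, E)/(16 - 2)) = √(39054 + (45 - 4*(-3))/(16 - 2)) = √(39054 + (45 + 12)/14) = √(39054 + 57*(1/14)) = √(39054 + 57/14) = √(546813/14) = 3*√850598/14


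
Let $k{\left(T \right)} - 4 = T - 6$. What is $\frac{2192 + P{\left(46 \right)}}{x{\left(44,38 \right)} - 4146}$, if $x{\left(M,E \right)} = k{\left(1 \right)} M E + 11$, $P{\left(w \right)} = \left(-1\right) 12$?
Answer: $- \frac{2180}{5807} \approx -0.37541$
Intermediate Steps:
$k{\left(T \right)} = -2 + T$ ($k{\left(T \right)} = 4 + \left(T - 6\right) = 4 + \left(-6 + T\right) = -2 + T$)
$P{\left(w \right)} = -12$
$x{\left(M,E \right)} = 11 - E M$ ($x{\left(M,E \right)} = \left(-2 + 1\right) M E + 11 = - M E + 11 = - E M + 11 = 11 - E M$)
$\frac{2192 + P{\left(46 \right)}}{x{\left(44,38 \right)} - 4146} = \frac{2192 - 12}{\left(11 - 38 \cdot 44\right) - 4146} = \frac{2180}{\left(11 - 1672\right) - 4146} = \frac{2180}{-1661 - 4146} = \frac{2180}{-5807} = 2180 \left(- \frac{1}{5807}\right) = - \frac{2180}{5807}$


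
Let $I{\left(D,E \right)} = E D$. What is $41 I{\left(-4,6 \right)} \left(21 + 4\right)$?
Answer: $-24600$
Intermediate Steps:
$I{\left(D,E \right)} = D E$
$41 I{\left(-4,6 \right)} \left(21 + 4\right) = 41 \left(\left(-4\right) 6\right) \left(21 + 4\right) = 41 \left(-24\right) 25 = \left(-984\right) 25 = -24600$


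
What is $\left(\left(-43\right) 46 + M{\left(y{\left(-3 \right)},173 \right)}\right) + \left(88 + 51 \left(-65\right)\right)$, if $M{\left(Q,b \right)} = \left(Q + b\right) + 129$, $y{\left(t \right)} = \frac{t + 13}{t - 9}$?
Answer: $- \frac{29423}{6} \approx -4903.8$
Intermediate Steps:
$y{\left(t \right)} = \frac{13 + t}{-9 + t}$
$M{\left(Q,b \right)} = 129 + Q + b$
$\left(\left(-43\right) 46 + M{\left(y{\left(-3 \right)},173 \right)}\right) + \left(88 + 51 \left(-65\right)\right) = \left(\left(-43\right) 46 + \left(129 + \frac{13 - 3}{-9 - 3} + 173\right)\right) + \left(88 + 51 \left(-65\right)\right) = \left(-1978 + \left(129 + \frac{1}{-12} \cdot 10 + 173\right)\right) + \left(88 - 3315\right) = \left(-1978 + \left(129 - \frac{5}{6} + 173\right)\right) - 3227 = \left(-1978 + \frac{1807}{6}\right) - 3227 = - \frac{10061}{6} - 3227 = - \frac{29423}{6}$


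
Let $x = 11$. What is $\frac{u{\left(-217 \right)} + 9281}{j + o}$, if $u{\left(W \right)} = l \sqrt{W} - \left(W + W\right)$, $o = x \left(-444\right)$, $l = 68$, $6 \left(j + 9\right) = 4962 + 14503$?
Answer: $- \frac{58290}{9893} - \frac{408 i \sqrt{217}}{9893} \approx -5.892 - 0.60752 i$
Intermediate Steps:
$j = \frac{19411}{6}$ ($j = -9 + \frac{4962 + 14503}{6} = -9 + \frac{1}{6} \cdot 19465 = -9 + \frac{19465}{6} = \frac{19411}{6} \approx 3235.2$)
$o = -4884$ ($o = 11 \left(-444\right) = -4884$)
$u{\left(W \right)} = - 2 W + 68 \sqrt{W}$ ($u{\left(W \right)} = 68 \sqrt{W} - \left(W + W\right) = 68 \sqrt{W} - 2 W = - 2 W + 68 \sqrt{W}$)
$\frac{u{\left(-217 \right)} + 9281}{j + o} = \frac{\left(\left(-2\right) \left(-217\right) + 68 \sqrt{-217}\right) + 9281}{\frac{19411}{6} - 4884} = \frac{\left(434 + 68 i \sqrt{217}\right) + 9281}{- \frac{9893}{6}} = \left(\left(434 + 68 i \sqrt{217}\right) + 9281\right) \left(- \frac{6}{9893}\right) = \left(9715 + 68 i \sqrt{217}\right) \left(- \frac{6}{9893}\right) = - \frac{58290}{9893} - \frac{408 i \sqrt{217}}{9893}$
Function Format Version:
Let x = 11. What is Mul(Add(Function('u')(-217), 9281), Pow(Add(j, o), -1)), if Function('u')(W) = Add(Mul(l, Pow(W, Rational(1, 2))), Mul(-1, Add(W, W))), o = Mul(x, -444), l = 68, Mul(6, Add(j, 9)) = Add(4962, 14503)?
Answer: Add(Rational(-58290, 9893), Mul(Rational(-408, 9893), I, Pow(217, Rational(1, 2)))) ≈ Add(-5.8920, Mul(-0.60752, I))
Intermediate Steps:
j = Rational(19411, 6) (j = Add(-9, Mul(Rational(1, 6), Add(4962, 14503))) = Add(-9, Mul(Rational(1, 6), 19465)) = Add(-9, Rational(19465, 6)) = Rational(19411, 6) ≈ 3235.2)
o = -4884 (o = Mul(11, -444) = -4884)
Function('u')(W) = Add(Mul(-2, W), Mul(68, Pow(W, Rational(1, 2)))) (Function('u')(W) = Add(Mul(68, Pow(W, Rational(1, 2))), Mul(-1, Add(W, W))) = Add(Mul(68, Pow(W, Rational(1, 2))), Mul(-1, Mul(2, W))) = Add(Mul(68, Pow(W, Rational(1, 2))), Mul(-2, W)) = Add(Mul(-2, W), Mul(68, Pow(W, Rational(1, 2)))))
Mul(Add(Function('u')(-217), 9281), Pow(Add(j, o), -1)) = Mul(Add(Add(Mul(-2, -217), Mul(68, Pow(-217, Rational(1, 2)))), 9281), Pow(Add(Rational(19411, 6), -4884), -1)) = Mul(Add(Add(434, Mul(68, Mul(I, Pow(217, Rational(1, 2))))), 9281), Pow(Rational(-9893, 6), -1)) = Mul(Add(Add(434, Mul(68, I, Pow(217, Rational(1, 2)))), 9281), Rational(-6, 9893)) = Mul(Add(9715, Mul(68, I, Pow(217, Rational(1, 2)))), Rational(-6, 9893)) = Add(Rational(-58290, 9893), Mul(Rational(-408, 9893), I, Pow(217, Rational(1, 2))))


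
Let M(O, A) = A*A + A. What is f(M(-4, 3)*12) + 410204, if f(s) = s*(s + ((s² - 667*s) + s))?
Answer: -10393252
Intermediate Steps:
M(O, A) = A + A² (M(O, A) = A² + A = A + A²)
f(s) = s*(s² - 665*s) (f(s) = s*(s + (s² - 666*s)) = s*(s² - 665*s))
f(M(-4, 3)*12) + 410204 = ((3*(1 + 3))*12)²*(-665 + (3*(1 + 3))*12) + 410204 = ((3*4)*12)²*(-665 + (3*4)*12) + 410204 = (12*12)²*(-665 + 12*12) + 410204 = 144²*(-665 + 144) + 410204 = 20736*(-521) + 410204 = -10803456 + 410204 = -10393252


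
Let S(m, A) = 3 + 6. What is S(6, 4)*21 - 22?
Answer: 167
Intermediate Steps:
S(m, A) = 9
S(6, 4)*21 - 22 = 9*21 - 22 = 189 - 22 = 167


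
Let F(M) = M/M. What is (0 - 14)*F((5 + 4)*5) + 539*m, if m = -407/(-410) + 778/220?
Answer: 497567/205 ≈ 2427.2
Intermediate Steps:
F(M) = 1
m = 10213/2255 (m = -407*(-1/410) + 778*(1/220) = 407/410 + 389/110 = 10213/2255 ≈ 4.5290)
(0 - 14)*F((5 + 4)*5) + 539*m = (0 - 14)*1 + 539*(10213/2255) = -14*1 + 500437/205 = -14 + 500437/205 = 497567/205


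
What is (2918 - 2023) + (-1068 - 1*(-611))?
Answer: 438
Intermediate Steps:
(2918 - 2023) + (-1068 - 1*(-611)) = 895 + (-1068 + 611) = 895 - 457 = 438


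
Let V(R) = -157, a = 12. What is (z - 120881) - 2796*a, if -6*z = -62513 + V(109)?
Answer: -143988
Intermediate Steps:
z = 10445 (z = -(-62513 - 157)/6 = -⅙*(-62670) = 10445)
(z - 120881) - 2796*a = (10445 - 120881) - 2796*12 = -110436 - 33552 = -143988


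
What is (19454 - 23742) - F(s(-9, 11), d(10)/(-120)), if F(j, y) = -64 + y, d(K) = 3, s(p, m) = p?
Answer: -168959/40 ≈ -4224.0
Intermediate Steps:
(19454 - 23742) - F(s(-9, 11), d(10)/(-120)) = (19454 - 23742) - (-64 + 3/(-120)) = -4288 - (-64 + 3*(-1/120)) = -4288 - (-64 - 1/40) = -4288 - 1*(-2561/40) = -4288 + 2561/40 = -168959/40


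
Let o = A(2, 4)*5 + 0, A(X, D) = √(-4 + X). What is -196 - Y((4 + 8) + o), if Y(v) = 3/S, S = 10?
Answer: -1963/10 ≈ -196.30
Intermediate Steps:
o = 5*I*√2 (o = √(-4 + 2)*5 + 0 = √(-2)*5 + 0 = (I*√2)*5 + 0 = 5*I*√2 + 0 = 5*I*√2 ≈ 7.0711*I)
Y(v) = 3/10
-196 - Y((4 + 8) + o) = -196 - 1*3/10 = -196 - 3/10 = -1963/10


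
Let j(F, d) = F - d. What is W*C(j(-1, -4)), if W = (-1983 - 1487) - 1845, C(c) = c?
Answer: -15945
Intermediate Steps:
W = -5315 (W = -3470 - 1845 = -5315)
W*C(j(-1, -4)) = -5315*(-1 - 1*(-4)) = -5315*(-1 + 4) = -5315*3 = -15945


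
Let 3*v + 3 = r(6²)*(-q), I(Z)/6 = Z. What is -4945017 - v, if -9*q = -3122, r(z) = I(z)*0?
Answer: -4945016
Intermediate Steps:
I(Z) = 6*Z
r(z) = 0 (r(z) = (6*z)*0 = 0)
q = 3122/9 (q = -⅑*(-3122) = 3122/9 ≈ 346.89)
v = -1 (v = -1 + (0*(-1*3122/9))/3 = -1 + (0*(-3122/9))/3 = -1 + (⅓)*0 = -1 + 0 = -1)
-4945017 - v = -4945017 - 1*(-1) = -4945017 + 1 = -4945016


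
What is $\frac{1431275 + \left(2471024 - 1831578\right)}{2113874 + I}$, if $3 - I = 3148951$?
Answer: $- \frac{2070721}{1035074} \approx -2.0006$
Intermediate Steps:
$I = -3148948$ ($I = 3 - 3148951 = -3148948$)
$\frac{1431275 + \left(2471024 - 1831578\right)}{2113874 + I} = \frac{1431275 + \left(2471024 - 1831578\right)}{2113874 - 3148948} = \frac{1431275 + 639446}{-1035074} = 2070721 \left(- \frac{1}{1035074}\right) = - \frac{2070721}{1035074}$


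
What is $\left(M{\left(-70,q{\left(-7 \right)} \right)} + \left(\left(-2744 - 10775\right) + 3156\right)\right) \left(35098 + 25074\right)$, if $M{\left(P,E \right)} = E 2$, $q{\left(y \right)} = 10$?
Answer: $-622358996$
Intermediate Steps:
$M{\left(P,E \right)} = 2 E$
$\left(M{\left(-70,q{\left(-7 \right)} \right)} + \left(\left(-2744 - 10775\right) + 3156\right)\right) \left(35098 + 25074\right) = \left(2 \cdot 10 + \left(\left(-2744 - 10775\right) + 3156\right)\right) \left(35098 + 25074\right) = \left(20 + \left(-13519 + 3156\right)\right) 60172 = \left(20 - 10363\right) 60172 = \left(-10343\right) 60172 = -622358996$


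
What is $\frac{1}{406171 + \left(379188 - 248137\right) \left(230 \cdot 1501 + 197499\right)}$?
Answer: $\frac{1}{71125584350} \approx 1.406 \cdot 10^{-11}$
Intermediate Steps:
$\frac{1}{406171 + \left(379188 - 248137\right) \left(230 \cdot 1501 + 197499\right)} = \frac{1}{406171 + 131051 \left(345230 + 197499\right)} = \frac{1}{406171 + 131051 \cdot 542729} = \frac{1}{406171 + 71125178179} = \frac{1}{71125584350}$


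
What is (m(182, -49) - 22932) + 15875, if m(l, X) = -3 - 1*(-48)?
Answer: -7012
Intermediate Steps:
m(l, X) = 45 (m(l, X) = -3 + 48 = 45)
(m(182, -49) - 22932) + 15875 = (45 - 22932) + 15875 = -22887 + 15875 = -7012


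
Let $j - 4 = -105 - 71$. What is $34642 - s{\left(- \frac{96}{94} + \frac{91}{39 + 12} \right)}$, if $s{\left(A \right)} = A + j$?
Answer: $\frac{83447329}{2397} \approx 34813.0$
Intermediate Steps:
$j = -172$ ($j = 4 - 176 = -172$)
$s{\left(A \right)} = -172 + A$ ($s{\left(A \right)} = A - 172 = -172 + A$)
$34642 - s{\left(- \frac{96}{94} + \frac{91}{39 + 12} \right)} = 34642 - \left(-172 + \left(- \frac{96}{94} + \frac{91}{39 + 12}\right)\right) = 34642 - \left(-172 + \left(\left(-96\right) \frac{1}{94} + \frac{91}{51}\right)\right) = 34642 - \left(-172 + \left(- \frac{48}{47} + 91 \cdot \frac{1}{51}\right)\right) = 34642 - \left(-172 + \left(- \frac{48}{47} + \frac{91}{51}\right)\right) = 34642 - \left(-172 + \frac{1829}{2397}\right) = 34642 - - \frac{410455}{2397} = 34642 + \frac{410455}{2397} = \frac{83447329}{2397}$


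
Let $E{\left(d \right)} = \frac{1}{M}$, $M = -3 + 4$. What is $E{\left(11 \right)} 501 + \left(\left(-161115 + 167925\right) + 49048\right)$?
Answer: $56359$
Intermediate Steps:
$M = 1$
$E{\left(d \right)} = 1$ ($E{\left(d \right)} = 1^{-1} = 1$)
$E{\left(11 \right)} 501 + \left(\left(-161115 + 167925\right) + 49048\right) = 1 \cdot 501 + \left(\left(-161115 + 167925\right) + 49048\right) = 501 + \left(6810 + 49048\right) = 501 + 55858 = 56359$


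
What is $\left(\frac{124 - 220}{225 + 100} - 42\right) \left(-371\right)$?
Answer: $\frac{5099766}{325} \approx 15692.0$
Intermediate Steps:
$\left(\frac{124 - 220}{225 + 100} - 42\right) \left(-371\right) = \left(- \frac{96}{325} - 42\right) \left(-371\right) = \left(- \frac{13746}{325}\right) \left(-371\right) = \frac{5099766}{325}$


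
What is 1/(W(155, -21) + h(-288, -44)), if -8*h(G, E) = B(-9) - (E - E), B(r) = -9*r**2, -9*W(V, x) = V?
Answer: 72/5321 ≈ 0.013531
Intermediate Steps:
W(V, x) = -V/9
h(G, E) = 729/8 (h(G, E) = -(-9*(-9)**2 - (E - E))/8 = -(-9*81 - 1*0)/8 = -(-729 + 0)/8 = -1/8*(-729) = 729/8)
1/(W(155, -21) + h(-288, -44)) = 1/(-1/9*155 + 729/8) = 1/(-155/9 + 729/8) = 1/(5321/72) = 72/5321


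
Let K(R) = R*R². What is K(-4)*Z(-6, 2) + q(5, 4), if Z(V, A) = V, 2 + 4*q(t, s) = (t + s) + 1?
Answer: 386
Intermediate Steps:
q(t, s) = -¼ + s/4 + t/4 (q(t, s) = -½ + ((t + s) + 1)/4 = -½ + ((s + t) + 1)/4 = -½ + (1 + s + t)/4 = -½ + (¼ + s/4 + t/4) = -¼ + s/4 + t/4)
K(R) = R³
K(-4)*Z(-6, 2) + q(5, 4) = (-4)³*(-6) + (-¼ + (¼)*4 + (¼)*5) = -64*(-6) + (-¼ + 1 + 5/4) = 384 + 2 = 386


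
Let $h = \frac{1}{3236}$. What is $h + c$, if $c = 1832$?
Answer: $\frac{5928353}{3236} \approx 1832.0$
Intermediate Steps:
$h = \frac{1}{3236} \approx 0.00030902$
$h + c = \frac{1}{3236} + 1832 = \frac{5928353}{3236}$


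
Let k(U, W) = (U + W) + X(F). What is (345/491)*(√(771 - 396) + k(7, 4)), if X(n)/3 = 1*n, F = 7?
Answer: 11040/491 + 1725*√15/491 ≈ 36.091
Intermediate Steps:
X(n) = 3*n (X(n) = 3*(1*n) = 3*n)
k(U, W) = 21 + U + W (k(U, W) = (U + W) + 3*7 = (U + W) + 21 = 21 + U + W)
(345/491)*(√(771 - 396) + k(7, 4)) = (345/491)*(√(771 - 396) + (21 + 7 + 4)) = (345*(1/491))*(√375 + 32) = 345*(5*√15 + 32)/491 = 345*(32 + 5*√15)/491 = 11040/491 + 1725*√15/491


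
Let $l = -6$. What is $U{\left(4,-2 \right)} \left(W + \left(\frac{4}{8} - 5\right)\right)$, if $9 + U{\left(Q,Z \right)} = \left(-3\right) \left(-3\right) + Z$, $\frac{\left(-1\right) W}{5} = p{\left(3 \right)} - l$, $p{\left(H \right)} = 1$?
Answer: $79$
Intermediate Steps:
$W = -35$ ($W = - 5 \left(1 - -6\right) = - 5 \left(1 + 6\right) = \left(-5\right) 7 = -35$)
$U{\left(Q,Z \right)} = Z$ ($U{\left(Q,Z \right)} = -9 + \left(\left(-3\right) \left(-3\right) + Z\right) = -9 + \left(9 + Z\right) = Z$)
$U{\left(4,-2 \right)} \left(W + \left(\frac{4}{8} - 5\right)\right) = - 2 \left(-35 + \left(\frac{4}{8} - 5\right)\right) = - 2 \left(-35 + \left(4 \cdot \frac{1}{8} - 5\right)\right) = - 2 \left(-35 + \left(\frac{1}{2} - 5\right)\right) = - 2 \left(-35 - \frac{9}{2}\right) = \left(-2\right) \left(- \frac{79}{2}\right) = 79$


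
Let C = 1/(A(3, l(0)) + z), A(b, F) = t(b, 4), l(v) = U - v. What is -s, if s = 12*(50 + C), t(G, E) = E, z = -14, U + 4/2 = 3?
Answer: -2994/5 ≈ -598.80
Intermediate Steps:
U = 1 (U = -2 + 3 = 1)
l(v) = 1 - v
A(b, F) = 4
C = -⅒ (C = 1/(4 - 14) = 1/(-10) = -⅒ ≈ -0.10000)
s = 2994/5 (s = 12*(50 - ⅒) = 12*(499/10) = 2994/5 ≈ 598.80)
-s = -1*2994/5 = -2994/5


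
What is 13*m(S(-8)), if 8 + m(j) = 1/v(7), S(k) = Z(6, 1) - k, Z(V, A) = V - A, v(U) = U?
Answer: -715/7 ≈ -102.14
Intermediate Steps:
S(k) = 5 - k (S(k) = (6 - 1*1) - k = (6 - 1) - k = 5 - k)
m(j) = -55/7 (m(j) = -8 + 1/7 = -8 + ⅐ = -55/7)
13*m(S(-8)) = 13*(-55/7) = -715/7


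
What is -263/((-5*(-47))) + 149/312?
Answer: -47041/73320 ≈ -0.64158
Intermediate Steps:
-263/((-5*(-47))) + 149/312 = -263/235 + 149*(1/312) = -263*1/235 + 149/312 = -263/235 + 149/312 = -47041/73320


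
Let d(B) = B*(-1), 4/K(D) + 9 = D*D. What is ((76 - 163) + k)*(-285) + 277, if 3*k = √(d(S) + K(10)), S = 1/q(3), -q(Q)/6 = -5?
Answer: 25072 - 19*√79170/546 ≈ 25062.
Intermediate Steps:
q(Q) = 30 (q(Q) = -6*(-5) = 30)
K(D) = 4/(-9 + D²) (K(D) = 4/(-9 + D*D) = 4/(-9 + D²))
S = 1/30 ≈ 0.033333
d(B) = -B
k = √79170/8190 (k = √(-1*1/30 + 4/(-9 + 10²))/3 = √(-1/30 + 4/(-9 + 100))/3 = √(-1/30 + 4/91)/3 = √(29/2730)/3 = (√79170/2730)/3 = √79170/8190 ≈ 0.034356)
((76 - 163) + k)*(-285) + 277 = ((76 - 163) + √79170/8190)*(-285) + 277 = (-87 + √79170/8190)*(-285) + 277 = (24795 - 19*√79170/546) + 277 = 25072 - 19*√79170/546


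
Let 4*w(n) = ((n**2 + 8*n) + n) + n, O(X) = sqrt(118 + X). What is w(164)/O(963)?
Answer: 7134*sqrt(1081)/1081 ≈ 216.98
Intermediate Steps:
w(n) = n**2/4 + 5*n/2 (w(n) = (((n**2 + 8*n) + n) + n)/4 = ((n**2 + 9*n) + n)/4 = (n**2 + 10*n)/4 = n**2/4 + 5*n/2)
w(164)/O(963) = ((1/4)*164*(10 + 164))/(sqrt(118 + 963)) = ((1/4)*164*174)/(sqrt(1081)) = 7134*(sqrt(1081)/1081) = 7134*sqrt(1081)/1081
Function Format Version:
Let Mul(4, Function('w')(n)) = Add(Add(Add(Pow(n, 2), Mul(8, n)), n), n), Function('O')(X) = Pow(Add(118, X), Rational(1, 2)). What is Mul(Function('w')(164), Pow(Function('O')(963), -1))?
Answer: Mul(Rational(7134, 1081), Pow(1081, Rational(1, 2))) ≈ 216.98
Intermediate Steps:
Function('w')(n) = Add(Mul(Rational(1, 4), Pow(n, 2)), Mul(Rational(5, 2), n)) (Function('w')(n) = Mul(Rational(1, 4), Add(Add(Add(Pow(n, 2), Mul(8, n)), n), n)) = Mul(Rational(1, 4), Add(Add(Pow(n, 2), Mul(9, n)), n)) = Mul(Rational(1, 4), Add(Pow(n, 2), Mul(10, n))) = Add(Mul(Rational(1, 4), Pow(n, 2)), Mul(Rational(5, 2), n)))
Mul(Function('w')(164), Pow(Function('O')(963), -1)) = Mul(Mul(Rational(1, 4), 164, Add(10, 164)), Pow(Pow(Add(118, 963), Rational(1, 2)), -1)) = Mul(Mul(Rational(1, 4), 164, 174), Pow(Pow(1081, Rational(1, 2)), -1)) = Mul(7134, Mul(Rational(1, 1081), Pow(1081, Rational(1, 2)))) = Mul(Rational(7134, 1081), Pow(1081, Rational(1, 2)))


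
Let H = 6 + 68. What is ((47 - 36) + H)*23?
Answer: 1955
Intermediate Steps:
H = 74
((47 - 36) + H)*23 = ((47 - 36) + 74)*23 = (11 + 74)*23 = 85*23 = 1955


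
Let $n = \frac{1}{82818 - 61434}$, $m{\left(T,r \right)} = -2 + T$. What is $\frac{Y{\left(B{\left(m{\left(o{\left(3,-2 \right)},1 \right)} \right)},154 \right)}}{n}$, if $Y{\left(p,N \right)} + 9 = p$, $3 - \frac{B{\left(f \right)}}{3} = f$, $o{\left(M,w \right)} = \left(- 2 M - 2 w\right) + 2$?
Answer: $128304$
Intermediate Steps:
$o{\left(M,w \right)} = 2 - 2 M - 2 w$
$B{\left(f \right)} = 9 - 3 f$
$Y{\left(p,N \right)} = -9 + p$
$n = \frac{1}{21384} \approx 4.6764 \cdot 10^{-5}$
$\frac{Y{\left(B{\left(m{\left(o{\left(3,-2 \right)},1 \right)} \right)},154 \right)}}{n} = \left(-9 + \left(9 - 3 \left(-2 - 0\right)\right)\right) \frac{1}{\frac{1}{21384}} = \left(-9 + \left(9 - 3 \left(-2 + \left(2 - 6 + 4\right)\right)\right)\right) 21384 = \left(-9 + \left(9 - 3 \left(-2 + 0\right)\right)\right) 21384 = \left(-9 + \left(9 - -6\right)\right) 21384 = \left(-9 + \left(9 + 6\right)\right) 21384 = \left(-9 + 15\right) 21384 = 6 \cdot 21384 = 128304$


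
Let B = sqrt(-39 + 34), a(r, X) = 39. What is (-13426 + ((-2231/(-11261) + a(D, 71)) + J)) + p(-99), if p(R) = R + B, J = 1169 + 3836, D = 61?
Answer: -95502310/11261 + I*sqrt(5) ≈ -8480.8 + 2.2361*I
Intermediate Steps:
J = 5005
B = I*sqrt(5) (B = sqrt(-5) = I*sqrt(5) ≈ 2.2361*I)
p(R) = R + I*sqrt(5)
(-13426 + ((-2231/(-11261) + a(D, 71)) + J)) + p(-99) = (-13426 + ((-2231/(-11261) + 39) + 5005)) + (-99 + I*sqrt(5)) = (-13426 + ((-2231*(-1/11261) + 39) + 5005)) + (-99 + I*sqrt(5)) = (-13426 + ((2231/11261 + 39) + 5005)) + (-99 + I*sqrt(5)) = (-13426 + (441410/11261 + 5005)) + (-99 + I*sqrt(5)) = (-13426 + 56802715/11261) + (-99 + I*sqrt(5)) = -94387471/11261 + (-99 + I*sqrt(5)) = -95502310/11261 + I*sqrt(5)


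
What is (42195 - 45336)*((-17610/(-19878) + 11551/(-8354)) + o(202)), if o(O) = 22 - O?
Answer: 15691097409453/27676802 ≈ 5.6694e+5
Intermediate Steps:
(42195 - 45336)*((-17610/(-19878) + 11551/(-8354)) + o(202)) = (42195 - 45336)*((-17610/(-19878) + 11551/(-8354)) + (22 - 1*202)) = -3141*((-17610*(-1/19878) + 11551*(-1/8354)) + (22 - 202)) = -3141*((2935/3313 - 11551/8354) - 180) = -3141*(-13749473/27676802 - 180) = -3141*(-4995573833/27676802) = 15691097409453/27676802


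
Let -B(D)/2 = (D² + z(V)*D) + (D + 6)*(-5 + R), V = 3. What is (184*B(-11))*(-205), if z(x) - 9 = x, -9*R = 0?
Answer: 1056160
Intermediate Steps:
R = 0 (R = -⅑*0 = 0)
z(x) = 9 + x
B(D) = 60 - 14*D - 2*D² (B(D) = -2*((D² + (9 + 3)*D) + (D + 6)*(-5 + 0)) = -2*((D² + 12*D) + (6 + D)*(-5)) = -2*((D² + 12*D) + (-30 - 5*D)) = -2*(-30 + D² + 7*D) = 60 - 14*D - 2*D²)
(184*B(-11))*(-205) = (184*(60 - 14*(-11) - 2*(-11)²))*(-205) = (184*(60 + 154 - 2*121))*(-205) = (184*(60 + 154 - 242))*(-205) = (184*(-28))*(-205) = -5152*(-205) = 1056160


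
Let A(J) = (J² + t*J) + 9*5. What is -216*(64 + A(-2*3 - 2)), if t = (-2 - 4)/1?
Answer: -47736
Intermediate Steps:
t = -6 (t = 1*(-6) = -6)
A(J) = 45 + J² - 6*J (A(J) = (J² - 6*J) + 9*5 = (J² - 6*J) + 45 = 45 + J² - 6*J)
-216*(64 + A(-2*3 - 2)) = -216*(64 + (45 + (-2*3 - 2)² - 6*(-2*3 - 2))) = -216*(64 + (45 + (-6 - 2)² - 6*(-6 - 2))) = -216*(64 + (45 + (-8)² - 6*(-8))) = -216*(64 + (45 + 64 + 48)) = -216*(64 + 157) = -216*221 = -47736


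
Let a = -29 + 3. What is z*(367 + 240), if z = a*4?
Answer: -63128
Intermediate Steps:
a = -26
z = -104 (z = -26*4 = -104)
z*(367 + 240) = -104*(367 + 240) = -104*607 = -63128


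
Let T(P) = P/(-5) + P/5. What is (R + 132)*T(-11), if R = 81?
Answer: 0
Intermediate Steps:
T(P) = 0 (T(P) = P*(-⅕) + P*(⅕) = -P/5 + P/5 = 0)
(R + 132)*T(-11) = (81 + 132)*0 = 213*0 = 0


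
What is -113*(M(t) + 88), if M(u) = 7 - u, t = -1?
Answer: -10848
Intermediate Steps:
-113*(M(t) + 88) = -113*((7 - 1*(-1)) + 88) = -113*((7 + 1) + 88) = -113*(8 + 88) = -113*96 = -10848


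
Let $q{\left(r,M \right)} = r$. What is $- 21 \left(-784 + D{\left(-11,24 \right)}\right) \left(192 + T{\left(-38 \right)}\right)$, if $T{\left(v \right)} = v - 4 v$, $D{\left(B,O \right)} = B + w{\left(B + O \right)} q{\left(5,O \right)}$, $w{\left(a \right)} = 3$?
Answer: $5012280$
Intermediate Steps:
$D{\left(B,O \right)} = 15 + B$ ($D{\left(B,O \right)} = B + 3 \cdot 5 = B + 15 = 15 + B$)
$T{\left(v \right)} = - 3 v$
$- 21 \left(-784 + D{\left(-11,24 \right)}\right) \left(192 + T{\left(-38 \right)}\right) = - 21 \left(-784 + \left(15 - 11\right)\right) \left(192 - -114\right) = - 21 \left(-784 + 4\right) \left(192 + 114\right) = - 21 \left(\left(-780\right) 306\right) = \left(-21\right) \left(-238680\right) = 5012280$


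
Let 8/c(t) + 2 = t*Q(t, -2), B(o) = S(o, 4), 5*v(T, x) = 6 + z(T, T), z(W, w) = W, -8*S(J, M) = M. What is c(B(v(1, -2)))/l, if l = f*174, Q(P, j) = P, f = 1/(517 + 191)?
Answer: -3776/203 ≈ -18.601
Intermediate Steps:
S(J, M) = -M/8
f = 1/708 ≈ 0.0014124
v(T, x) = 6/5 + T/5 (v(T, x) = (6 + T)/5 = 6/5 + T/5)
B(o) = -1/2 (B(o) = -1/8*4 = -1/2)
c(t) = 8/(-2 + t**2) (c(t) = 8/(-2 + t*t) = 8/(-2 + t**2))
l = 29/118 (l = (1/708)*174 = 29/118 ≈ 0.24576)
c(B(v(1, -2)))/l = (8/(-2 + (-1/2)**2))/(29/118) = (8/(-2 + 1/4))*(118/29) = (8/(-7/4))*(118/29) = (8*(-4/7))*(118/29) = -32/7*118/29 = -3776/203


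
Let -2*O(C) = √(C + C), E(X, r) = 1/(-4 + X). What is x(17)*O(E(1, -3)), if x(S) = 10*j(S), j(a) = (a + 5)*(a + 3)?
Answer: -2200*I*√6/3 ≈ -1796.3*I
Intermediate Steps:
j(a) = (3 + a)*(5 + a) (j(a) = (5 + a)*(3 + a) = (3 + a)*(5 + a))
O(C) = -√2*√C/2 (O(C) = -√(C + C)/2 = -√2*√C/2)
x(S) = 150 + 10*S² + 80*S (x(S) = 10*(15 + S² + 8*S) = 150 + 10*S² + 80*S)
x(17)*O(E(1, -3)) = (150 + 10*17² + 80*17)*(-√2*√(1/(-4 + 1))/2) = (150 + 10*289 + 1360)*(-√2*√(1/(-3))/2) = (150 + 2890 + 1360)*(-√2*√(-⅓)/2) = 4400*(-√2*I*√3/3/2) = 4400*(-I*√6/6) = -2200*I*√6/3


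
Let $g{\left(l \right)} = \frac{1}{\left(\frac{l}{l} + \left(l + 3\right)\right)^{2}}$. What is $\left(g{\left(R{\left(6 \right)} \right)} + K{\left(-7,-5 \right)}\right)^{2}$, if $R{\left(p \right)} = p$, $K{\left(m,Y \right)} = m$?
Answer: $\frac{488601}{10000} \approx 48.86$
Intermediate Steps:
$g{\left(l \right)} = \frac{1}{\left(4 + l\right)^{2}}$ ($g{\left(l \right)} = \frac{1}{\left(1 + \left(3 + l\right)\right)^{2}} = \frac{1}{\left(4 + l\right)^{2}}$)
$\left(g{\left(R{\left(6 \right)} \right)} + K{\left(-7,-5 \right)}\right)^{2} = \left(\frac{1}{\left(4 + 6\right)^{2}} - 7\right)^{2} = \left(\frac{1}{100} - 7\right)^{2} = \left(- \frac{699}{100}\right)^{2} = \frac{488601}{10000}$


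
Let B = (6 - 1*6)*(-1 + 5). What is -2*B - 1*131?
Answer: -131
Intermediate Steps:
B = 0 (B = (6 - 6)*4 = 0*4 = 0)
-2*B - 1*131 = -2*0 - 1*131 = 0 - 131 = -131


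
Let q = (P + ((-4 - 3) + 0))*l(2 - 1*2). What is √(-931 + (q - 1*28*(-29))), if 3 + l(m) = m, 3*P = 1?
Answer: 3*I*√11 ≈ 9.9499*I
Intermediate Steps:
P = ⅓ (P = (⅓)*1 = ⅓ ≈ 0.33333)
l(m) = -3 + m
q = 20 (q = (⅓ + ((-4 - 3) + 0))*(-3 + (2 - 1*2)) = (⅓ + (-7 + 0))*(-3 + (2 - 2)) = (⅓ - 7)*(-3 + 0) = -20/3*(-3) = 20)
√(-931 + (q - 1*28*(-29))) = √(-931 + (20 - 1*28*(-29))) = √(-931 + (20 - 28*(-29))) = √(-931 + (20 + 812)) = √(-931 + 832) = √(-99) = 3*I*√11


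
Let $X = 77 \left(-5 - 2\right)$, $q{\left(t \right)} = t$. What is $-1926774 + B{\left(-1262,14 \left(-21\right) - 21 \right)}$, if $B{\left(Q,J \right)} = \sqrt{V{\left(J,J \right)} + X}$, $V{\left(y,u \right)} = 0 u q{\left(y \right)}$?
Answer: $-1926774 + 7 i \sqrt{11} \approx -1.9268 \cdot 10^{6} + 23.216 i$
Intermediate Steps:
$V{\left(y,u \right)} = 0$ ($V{\left(y,u \right)} = 0 u y = 0 y = 0$)
$X = -539$ ($X = 77 \left(-7\right) = -539$)
$B{\left(Q,J \right)} = 7 i \sqrt{11}$ ($B{\left(Q,J \right)} = \sqrt{0 - 539} = \sqrt{-539} = 7 i \sqrt{11}$)
$-1926774 + B{\left(-1262,14 \left(-21\right) - 21 \right)} = -1926774 + 7 i \sqrt{11}$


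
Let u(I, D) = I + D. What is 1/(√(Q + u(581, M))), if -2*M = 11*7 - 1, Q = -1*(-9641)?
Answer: √2546/5092 ≈ 0.0099093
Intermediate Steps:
Q = 9641
M = -38 (M = -(11*7 - 1)/2 = -(77 - 1)/2 = -½*76 = -38)
u(I, D) = D + I
1/(√(Q + u(581, M))) = 1/(√(9641 + (-38 + 581))) = 1/(√(9641 + 543)) = 1/(√10184) = 1/(2*√2546) = √2546/5092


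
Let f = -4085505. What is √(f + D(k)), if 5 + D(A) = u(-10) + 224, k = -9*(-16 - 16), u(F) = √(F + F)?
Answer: √(-4085286 + 2*I*√5) ≈ 0.e-3 + 2021.2*I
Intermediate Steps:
u(F) = √2*√F (u(F) = √(2*F) = √2*√F)
k = 288 (k = -9*(-32) = 288)
D(A) = 219 + 2*I*√5 (D(A) = -5 + (√2*√(-10) + 224) = -5 + (√2*(I*√10) + 224) = -5 + (2*I*√5 + 224) = -5 + (224 + 2*I*√5) = 219 + 2*I*√5)
√(f + D(k)) = √(-4085505 + (219 + 2*I*√5)) = √(-4085286 + 2*I*√5)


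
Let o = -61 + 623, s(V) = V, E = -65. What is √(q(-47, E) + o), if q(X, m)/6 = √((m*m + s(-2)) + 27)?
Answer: √(562 + 30*√170) ≈ 30.873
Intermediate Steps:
q(X, m) = 6*√(25 + m²) (q(X, m) = 6*√((m*m - 2) + 27) = 6*√((m² - 2) + 27) = 6*√((-2 + m²) + 27) = 6*√(25 + m²))
o = 562
√(q(-47, E) + o) = √(6*√(25 + (-65)²) + 562) = √(6*√(25 + 4225) + 562) = √(6*√4250 + 562) = √(6*(5*√170) + 562) = √(30*√170 + 562) = √(562 + 30*√170)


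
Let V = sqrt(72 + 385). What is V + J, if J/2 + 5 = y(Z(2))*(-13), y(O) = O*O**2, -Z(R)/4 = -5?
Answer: -208010 + sqrt(457) ≈ -2.0799e+5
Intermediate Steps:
Z(R) = 20 (Z(R) = -4*(-5) = 20)
y(O) = O**3
J = -208010 (J = -10 + 2*(20**3*(-13)) = -10 + 2*(8000*(-13)) = -10 + 2*(-104000) = -10 - 208000 = -208010)
V = sqrt(457) ≈ 21.378
V + J = sqrt(457) - 208010 = -208010 + sqrt(457)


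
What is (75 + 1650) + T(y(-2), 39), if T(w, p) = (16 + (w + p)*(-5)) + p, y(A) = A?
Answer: 1595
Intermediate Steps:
T(w, p) = 16 - 5*w - 4*p (T(w, p) = (16 + (p + w)*(-5)) + p = (16 + (-5*p - 5*w)) + p = (16 - 5*p - 5*w) + p = 16 - 5*w - 4*p)
(75 + 1650) + T(y(-2), 39) = (75 + 1650) + (16 - 5*(-2) - 4*39) = 1725 + (16 + 10 - 156) = 1725 - 130 = 1595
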